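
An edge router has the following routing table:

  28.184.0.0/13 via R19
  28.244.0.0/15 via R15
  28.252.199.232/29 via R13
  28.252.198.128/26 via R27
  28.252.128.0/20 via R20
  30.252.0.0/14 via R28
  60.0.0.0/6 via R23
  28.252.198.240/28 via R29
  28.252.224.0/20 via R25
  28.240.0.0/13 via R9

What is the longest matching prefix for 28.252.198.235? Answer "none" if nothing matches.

28.252.198.235 is outside every listed prefix and there is no default route.

none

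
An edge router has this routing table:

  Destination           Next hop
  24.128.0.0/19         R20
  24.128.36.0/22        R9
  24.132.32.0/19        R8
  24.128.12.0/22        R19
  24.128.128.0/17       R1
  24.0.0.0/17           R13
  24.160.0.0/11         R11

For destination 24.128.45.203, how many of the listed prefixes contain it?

No listed prefix contains 24.128.45.203.
Total matching entries: 0.

0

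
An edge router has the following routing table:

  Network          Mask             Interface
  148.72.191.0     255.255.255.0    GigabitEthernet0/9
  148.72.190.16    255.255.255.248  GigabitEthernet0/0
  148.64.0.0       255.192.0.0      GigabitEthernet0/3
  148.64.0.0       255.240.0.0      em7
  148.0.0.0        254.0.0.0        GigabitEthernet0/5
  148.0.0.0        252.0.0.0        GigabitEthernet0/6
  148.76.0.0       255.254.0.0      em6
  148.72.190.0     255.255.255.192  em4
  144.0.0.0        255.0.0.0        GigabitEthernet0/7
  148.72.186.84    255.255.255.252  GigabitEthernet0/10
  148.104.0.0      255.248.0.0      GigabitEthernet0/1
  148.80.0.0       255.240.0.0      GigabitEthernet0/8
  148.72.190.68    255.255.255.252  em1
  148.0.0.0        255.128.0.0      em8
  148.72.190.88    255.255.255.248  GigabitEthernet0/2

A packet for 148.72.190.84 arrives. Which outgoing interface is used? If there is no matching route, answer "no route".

em7

Routes whose prefix contains 148.72.190.84:
  148.0.0.0/6 (148.0.0.0 - 151.255.255.255) -> GigabitEthernet0/6
  148.0.0.0/7 (148.0.0.0 - 149.255.255.255) -> GigabitEthernet0/5
  148.0.0.0/9 (148.0.0.0 - 148.127.255.255) -> em8
  148.64.0.0/10 (148.64.0.0 - 148.127.255.255) -> GigabitEthernet0/3
  148.64.0.0/12 (148.64.0.0 - 148.79.255.255) -> em7
More-specific entries that do NOT match:
  148.72.186.84/30 (148.72.186.84 - 148.72.186.87) does not contain 148.72.190.84
  148.72.190.68/30 (148.72.190.68 - 148.72.190.71) does not contain 148.72.190.84
  148.72.190.16/29 (148.72.190.16 - 148.72.190.23) does not contain 148.72.190.84
  148.72.190.88/29 (148.72.190.88 - 148.72.190.95) does not contain 148.72.190.84
  148.72.190.0/26 (148.72.190.0 - 148.72.190.63) does not contain 148.72.190.84
  148.72.191.0/24 (148.72.191.0 - 148.72.191.255) does not contain 148.72.190.84
  148.76.0.0/15 (148.76.0.0 - 148.77.255.255) does not contain 148.72.190.84
  148.104.0.0/13 (148.104.0.0 - 148.111.255.255) does not contain 148.72.190.84
Longest matching prefix is /12 -> interface em7.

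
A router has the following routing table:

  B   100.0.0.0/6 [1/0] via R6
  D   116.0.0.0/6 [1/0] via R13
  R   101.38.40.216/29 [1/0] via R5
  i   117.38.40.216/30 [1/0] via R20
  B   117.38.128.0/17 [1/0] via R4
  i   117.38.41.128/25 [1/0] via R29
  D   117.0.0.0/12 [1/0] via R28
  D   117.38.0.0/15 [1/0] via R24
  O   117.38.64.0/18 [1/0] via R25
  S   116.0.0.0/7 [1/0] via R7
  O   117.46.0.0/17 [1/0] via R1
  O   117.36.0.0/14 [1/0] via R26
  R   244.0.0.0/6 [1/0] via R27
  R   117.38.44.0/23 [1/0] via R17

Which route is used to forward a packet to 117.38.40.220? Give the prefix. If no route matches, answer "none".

Entries matching 117.38.40.220:
  116.0.0.0/6 (116.0.0.0 - 119.255.255.255)
  116.0.0.0/7 (116.0.0.0 - 117.255.255.255)
  117.36.0.0/14 (117.36.0.0 - 117.39.255.255)
  117.38.0.0/15 (117.38.0.0 - 117.39.255.255)
Most specific is 117.38.0.0/15.

117.38.0.0/15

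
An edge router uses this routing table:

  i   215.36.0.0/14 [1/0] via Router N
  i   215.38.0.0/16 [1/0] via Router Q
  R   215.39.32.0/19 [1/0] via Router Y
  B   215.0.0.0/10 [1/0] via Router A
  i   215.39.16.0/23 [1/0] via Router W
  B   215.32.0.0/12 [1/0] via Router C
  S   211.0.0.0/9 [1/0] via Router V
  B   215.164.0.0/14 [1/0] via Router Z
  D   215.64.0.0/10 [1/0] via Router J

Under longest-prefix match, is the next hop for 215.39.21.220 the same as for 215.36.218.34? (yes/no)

215.39.21.220: longest match 215.36.0.0/14 -> Router N
215.36.218.34: longest match 215.36.0.0/14 -> Router N

yes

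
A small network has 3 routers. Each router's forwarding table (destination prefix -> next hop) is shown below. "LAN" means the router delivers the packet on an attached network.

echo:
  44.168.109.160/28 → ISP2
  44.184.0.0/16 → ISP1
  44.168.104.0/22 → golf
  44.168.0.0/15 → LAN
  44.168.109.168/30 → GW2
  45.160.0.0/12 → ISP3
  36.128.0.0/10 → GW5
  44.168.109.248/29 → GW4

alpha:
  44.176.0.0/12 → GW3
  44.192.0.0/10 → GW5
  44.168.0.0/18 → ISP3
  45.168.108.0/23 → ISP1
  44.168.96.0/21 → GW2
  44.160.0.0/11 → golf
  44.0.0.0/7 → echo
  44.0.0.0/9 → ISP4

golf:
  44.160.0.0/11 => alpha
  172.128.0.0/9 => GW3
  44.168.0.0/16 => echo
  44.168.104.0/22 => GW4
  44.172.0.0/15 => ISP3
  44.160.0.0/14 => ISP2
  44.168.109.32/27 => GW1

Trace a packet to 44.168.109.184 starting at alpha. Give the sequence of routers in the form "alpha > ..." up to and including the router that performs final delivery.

alpha > golf > echo

At alpha: longest match for 44.168.109.184 is 44.160.0.0/11 -> golf
At golf: longest match for 44.168.109.184 is 44.168.0.0/16 -> echo
At echo: longest match for 44.168.109.184 is 44.168.0.0/15 -> LAN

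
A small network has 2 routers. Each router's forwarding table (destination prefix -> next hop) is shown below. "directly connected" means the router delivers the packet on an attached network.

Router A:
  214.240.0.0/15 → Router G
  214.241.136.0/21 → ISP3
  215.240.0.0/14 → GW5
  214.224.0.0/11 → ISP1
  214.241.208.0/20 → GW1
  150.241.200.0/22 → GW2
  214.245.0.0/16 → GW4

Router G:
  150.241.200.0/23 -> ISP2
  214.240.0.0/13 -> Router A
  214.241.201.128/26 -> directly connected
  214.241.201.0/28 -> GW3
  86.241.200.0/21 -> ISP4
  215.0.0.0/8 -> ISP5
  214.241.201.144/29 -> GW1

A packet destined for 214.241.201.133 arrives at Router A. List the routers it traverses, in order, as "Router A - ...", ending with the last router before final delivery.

Router A - Router G

At Router A: longest match for 214.241.201.133 is 214.240.0.0/15 -> Router G
At Router G: longest match for 214.241.201.133 is 214.241.201.128/26 -> directly connected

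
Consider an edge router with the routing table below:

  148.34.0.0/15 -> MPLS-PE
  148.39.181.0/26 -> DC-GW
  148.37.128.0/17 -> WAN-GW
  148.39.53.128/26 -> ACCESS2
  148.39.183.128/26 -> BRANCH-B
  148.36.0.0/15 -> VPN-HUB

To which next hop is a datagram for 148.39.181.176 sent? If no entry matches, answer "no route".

no route

No entry's prefix contains 148.39.181.176; there is no default route.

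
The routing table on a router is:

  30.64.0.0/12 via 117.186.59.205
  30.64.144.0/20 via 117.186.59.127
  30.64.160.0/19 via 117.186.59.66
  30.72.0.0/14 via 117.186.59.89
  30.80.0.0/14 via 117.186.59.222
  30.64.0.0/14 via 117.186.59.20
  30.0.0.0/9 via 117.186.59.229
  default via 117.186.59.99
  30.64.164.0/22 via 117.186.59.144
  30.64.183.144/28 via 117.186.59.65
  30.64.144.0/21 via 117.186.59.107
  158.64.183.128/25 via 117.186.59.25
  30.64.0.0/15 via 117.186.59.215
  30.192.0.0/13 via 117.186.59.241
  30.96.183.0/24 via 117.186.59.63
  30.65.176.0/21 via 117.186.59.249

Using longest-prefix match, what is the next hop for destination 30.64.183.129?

Routes whose prefix contains 30.64.183.129:
  0.0.0.0/0 (default, matches everything) -> 117.186.59.99
  30.0.0.0/9 (30.0.0.0 - 30.127.255.255) -> 117.186.59.229
  30.64.0.0/12 (30.64.0.0 - 30.79.255.255) -> 117.186.59.205
  30.64.0.0/14 (30.64.0.0 - 30.67.255.255) -> 117.186.59.20
  30.64.0.0/15 (30.64.0.0 - 30.65.255.255) -> 117.186.59.215
  30.64.160.0/19 (30.64.160.0 - 30.64.191.255) -> 117.186.59.66
More-specific entries that do NOT match:
  30.64.183.144/28 (30.64.183.144 - 30.64.183.159) does not contain 30.64.183.129
  158.64.183.128/25 (158.64.183.128 - 158.64.183.255) does not contain 30.64.183.129
  30.96.183.0/24 (30.96.183.0 - 30.96.183.255) does not contain 30.64.183.129
  30.64.164.0/22 (30.64.164.0 - 30.64.167.255) does not contain 30.64.183.129
  30.64.144.0/21 (30.64.144.0 - 30.64.151.255) does not contain 30.64.183.129
  30.65.176.0/21 (30.65.176.0 - 30.65.183.255) does not contain 30.64.183.129
  30.64.144.0/20 (30.64.144.0 - 30.64.159.255) does not contain 30.64.183.129
Longest matching prefix is /19 -> next hop 117.186.59.66.

117.186.59.66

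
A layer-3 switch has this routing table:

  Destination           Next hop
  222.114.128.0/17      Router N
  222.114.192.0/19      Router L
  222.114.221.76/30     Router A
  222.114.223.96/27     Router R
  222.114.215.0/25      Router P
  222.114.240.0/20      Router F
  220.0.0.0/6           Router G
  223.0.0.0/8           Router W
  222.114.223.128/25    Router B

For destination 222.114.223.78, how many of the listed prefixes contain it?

3

Prefixes containing 222.114.223.78:
  220.0.0.0/6 (220.0.0.0 - 223.255.255.255)
  222.114.128.0/17 (222.114.128.0 - 222.114.255.255)
  222.114.192.0/19 (222.114.192.0 - 222.114.223.255)
Total matching entries: 3.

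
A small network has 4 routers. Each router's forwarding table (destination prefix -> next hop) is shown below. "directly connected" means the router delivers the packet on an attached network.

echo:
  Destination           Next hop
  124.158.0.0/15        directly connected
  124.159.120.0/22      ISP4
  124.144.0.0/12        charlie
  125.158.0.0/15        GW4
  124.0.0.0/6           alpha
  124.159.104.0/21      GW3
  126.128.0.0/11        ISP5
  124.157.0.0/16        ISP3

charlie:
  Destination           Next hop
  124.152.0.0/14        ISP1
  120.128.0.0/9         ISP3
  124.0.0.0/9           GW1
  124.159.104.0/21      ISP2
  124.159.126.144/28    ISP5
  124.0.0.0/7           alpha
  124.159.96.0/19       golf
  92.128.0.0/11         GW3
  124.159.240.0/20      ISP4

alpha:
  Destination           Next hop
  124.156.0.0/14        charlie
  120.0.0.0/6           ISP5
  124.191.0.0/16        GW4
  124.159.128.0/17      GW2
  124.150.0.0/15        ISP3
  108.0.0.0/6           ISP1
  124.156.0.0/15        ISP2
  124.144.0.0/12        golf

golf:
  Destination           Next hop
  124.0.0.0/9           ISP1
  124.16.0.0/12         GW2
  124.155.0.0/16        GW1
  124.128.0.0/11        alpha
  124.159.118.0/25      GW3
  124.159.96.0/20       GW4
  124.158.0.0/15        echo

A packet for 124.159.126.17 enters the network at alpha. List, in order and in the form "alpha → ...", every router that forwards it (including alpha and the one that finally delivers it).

alpha → charlie → golf → echo

At alpha: longest match for 124.159.126.17 is 124.156.0.0/14 -> charlie
At charlie: longest match for 124.159.126.17 is 124.159.96.0/19 -> golf
At golf: longest match for 124.159.126.17 is 124.158.0.0/15 -> echo
At echo: longest match for 124.159.126.17 is 124.158.0.0/15 -> directly connected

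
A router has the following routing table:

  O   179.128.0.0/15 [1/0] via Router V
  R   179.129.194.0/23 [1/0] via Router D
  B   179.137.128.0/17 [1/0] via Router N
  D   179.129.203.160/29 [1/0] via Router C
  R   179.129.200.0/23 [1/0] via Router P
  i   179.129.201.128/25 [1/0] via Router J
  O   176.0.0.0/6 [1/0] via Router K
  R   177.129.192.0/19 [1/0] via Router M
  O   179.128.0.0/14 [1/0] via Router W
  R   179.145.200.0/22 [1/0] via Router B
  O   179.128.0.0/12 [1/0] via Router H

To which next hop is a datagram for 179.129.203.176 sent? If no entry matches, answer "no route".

Router V

Routes whose prefix contains 179.129.203.176:
  176.0.0.0/6 (176.0.0.0 - 179.255.255.255) -> Router K
  179.128.0.0/12 (179.128.0.0 - 179.143.255.255) -> Router H
  179.128.0.0/14 (179.128.0.0 - 179.131.255.255) -> Router W
  179.128.0.0/15 (179.128.0.0 - 179.129.255.255) -> Router V
More-specific entries that do NOT match:
  179.129.203.160/29 (179.129.203.160 - 179.129.203.167) does not contain 179.129.203.176
  179.129.201.128/25 (179.129.201.128 - 179.129.201.255) does not contain 179.129.203.176
  179.129.194.0/23 (179.129.194.0 - 179.129.195.255) does not contain 179.129.203.176
  179.129.200.0/23 (179.129.200.0 - 179.129.201.255) does not contain 179.129.203.176
  179.145.200.0/22 (179.145.200.0 - 179.145.203.255) does not contain 179.129.203.176
  177.129.192.0/19 (177.129.192.0 - 177.129.223.255) does not contain 179.129.203.176
  179.137.128.0/17 (179.137.128.0 - 179.137.255.255) does not contain 179.129.203.176
Longest matching prefix is /15 -> next hop Router V.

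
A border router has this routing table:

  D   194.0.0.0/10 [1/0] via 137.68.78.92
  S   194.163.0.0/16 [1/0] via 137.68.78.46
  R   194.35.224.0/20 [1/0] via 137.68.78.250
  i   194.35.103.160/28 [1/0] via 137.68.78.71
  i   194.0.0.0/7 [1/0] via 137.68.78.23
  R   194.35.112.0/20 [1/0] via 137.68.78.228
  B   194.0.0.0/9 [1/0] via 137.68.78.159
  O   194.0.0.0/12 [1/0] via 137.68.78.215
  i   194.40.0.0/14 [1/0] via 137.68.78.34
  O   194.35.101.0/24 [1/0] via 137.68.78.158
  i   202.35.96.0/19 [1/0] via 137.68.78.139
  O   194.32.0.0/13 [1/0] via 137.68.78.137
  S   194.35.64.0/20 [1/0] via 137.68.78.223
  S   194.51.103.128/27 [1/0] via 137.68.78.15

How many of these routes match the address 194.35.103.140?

4

Prefixes containing 194.35.103.140:
  194.0.0.0/7 (194.0.0.0 - 195.255.255.255)
  194.0.0.0/9 (194.0.0.0 - 194.127.255.255)
  194.0.0.0/10 (194.0.0.0 - 194.63.255.255)
  194.32.0.0/13 (194.32.0.0 - 194.39.255.255)
Total matching entries: 4.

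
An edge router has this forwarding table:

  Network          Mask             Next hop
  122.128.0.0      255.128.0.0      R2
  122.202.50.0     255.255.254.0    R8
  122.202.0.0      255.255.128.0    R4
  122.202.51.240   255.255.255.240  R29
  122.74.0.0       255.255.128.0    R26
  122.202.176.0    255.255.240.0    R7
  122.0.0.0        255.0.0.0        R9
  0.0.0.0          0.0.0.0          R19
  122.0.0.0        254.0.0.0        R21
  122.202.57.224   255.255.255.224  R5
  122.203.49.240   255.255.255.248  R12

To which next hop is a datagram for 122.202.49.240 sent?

R4

Routes whose prefix contains 122.202.49.240:
  0.0.0.0/0 (default, matches everything) -> R19
  122.0.0.0/7 (122.0.0.0 - 123.255.255.255) -> R21
  122.0.0.0/8 (122.0.0.0 - 122.255.255.255) -> R9
  122.128.0.0/9 (122.128.0.0 - 122.255.255.255) -> R2
  122.202.0.0/17 (122.202.0.0 - 122.202.127.255) -> R4
More-specific entries that do NOT match:
  122.203.49.240/29 (122.203.49.240 - 122.203.49.247) does not contain 122.202.49.240
  122.202.51.240/28 (122.202.51.240 - 122.202.51.255) does not contain 122.202.49.240
  122.202.57.224/27 (122.202.57.224 - 122.202.57.255) does not contain 122.202.49.240
  122.202.50.0/23 (122.202.50.0 - 122.202.51.255) does not contain 122.202.49.240
  122.202.176.0/20 (122.202.176.0 - 122.202.191.255) does not contain 122.202.49.240
Longest matching prefix is /17 -> next hop R4.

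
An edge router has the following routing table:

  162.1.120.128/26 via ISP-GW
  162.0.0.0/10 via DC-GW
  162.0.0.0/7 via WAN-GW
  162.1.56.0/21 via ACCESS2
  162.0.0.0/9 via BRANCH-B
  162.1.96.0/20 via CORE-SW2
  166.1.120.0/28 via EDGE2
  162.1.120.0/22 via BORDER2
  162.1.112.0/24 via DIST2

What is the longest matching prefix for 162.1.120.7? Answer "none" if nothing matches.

162.1.120.0/22

Entries matching 162.1.120.7:
  162.0.0.0/7 (162.0.0.0 - 163.255.255.255)
  162.0.0.0/9 (162.0.0.0 - 162.127.255.255)
  162.0.0.0/10 (162.0.0.0 - 162.63.255.255)
  162.1.120.0/22 (162.1.120.0 - 162.1.123.255)
Most specific is 162.1.120.0/22.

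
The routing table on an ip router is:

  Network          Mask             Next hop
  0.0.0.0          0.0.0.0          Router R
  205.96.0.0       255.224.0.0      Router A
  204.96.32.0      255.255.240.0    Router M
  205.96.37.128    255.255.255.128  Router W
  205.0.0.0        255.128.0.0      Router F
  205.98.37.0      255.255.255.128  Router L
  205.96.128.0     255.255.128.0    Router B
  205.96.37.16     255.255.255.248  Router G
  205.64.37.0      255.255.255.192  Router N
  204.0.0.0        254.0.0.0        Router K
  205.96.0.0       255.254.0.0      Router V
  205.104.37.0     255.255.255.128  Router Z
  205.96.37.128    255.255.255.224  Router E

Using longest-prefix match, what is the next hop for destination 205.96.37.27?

Routes whose prefix contains 205.96.37.27:
  0.0.0.0/0 (default, matches everything) -> Router R
  204.0.0.0/7 (204.0.0.0 - 205.255.255.255) -> Router K
  205.0.0.0/9 (205.0.0.0 - 205.127.255.255) -> Router F
  205.96.0.0/11 (205.96.0.0 - 205.127.255.255) -> Router A
  205.96.0.0/15 (205.96.0.0 - 205.97.255.255) -> Router V
More-specific entries that do NOT match:
  205.96.37.16/29 (205.96.37.16 - 205.96.37.23) does not contain 205.96.37.27
  205.96.37.128/27 (205.96.37.128 - 205.96.37.159) does not contain 205.96.37.27
  205.64.37.0/26 (205.64.37.0 - 205.64.37.63) does not contain 205.96.37.27
  205.96.37.128/25 (205.96.37.128 - 205.96.37.255) does not contain 205.96.37.27
  205.98.37.0/25 (205.98.37.0 - 205.98.37.127) does not contain 205.96.37.27
  205.104.37.0/25 (205.104.37.0 - 205.104.37.127) does not contain 205.96.37.27
  204.96.32.0/20 (204.96.32.0 - 204.96.47.255) does not contain 205.96.37.27
  205.96.128.0/17 (205.96.128.0 - 205.96.255.255) does not contain 205.96.37.27
Longest matching prefix is /15 -> next hop Router V.

Router V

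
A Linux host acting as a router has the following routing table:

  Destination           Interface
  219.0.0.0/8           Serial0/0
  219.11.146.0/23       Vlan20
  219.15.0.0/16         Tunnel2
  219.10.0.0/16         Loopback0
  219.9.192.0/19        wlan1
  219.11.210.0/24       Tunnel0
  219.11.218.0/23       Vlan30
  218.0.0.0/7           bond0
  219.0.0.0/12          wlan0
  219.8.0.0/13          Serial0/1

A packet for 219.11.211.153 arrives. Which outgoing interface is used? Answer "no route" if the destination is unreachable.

Routes whose prefix contains 219.11.211.153:
  218.0.0.0/7 (218.0.0.0 - 219.255.255.255) -> bond0
  219.0.0.0/8 (219.0.0.0 - 219.255.255.255) -> Serial0/0
  219.0.0.0/12 (219.0.0.0 - 219.15.255.255) -> wlan0
  219.8.0.0/13 (219.8.0.0 - 219.15.255.255) -> Serial0/1
More-specific entries that do NOT match:
  219.11.210.0/24 (219.11.210.0 - 219.11.210.255) does not contain 219.11.211.153
  219.11.146.0/23 (219.11.146.0 - 219.11.147.255) does not contain 219.11.211.153
  219.11.218.0/23 (219.11.218.0 - 219.11.219.255) does not contain 219.11.211.153
  219.9.192.0/19 (219.9.192.0 - 219.9.223.255) does not contain 219.11.211.153
  219.15.0.0/16 (219.15.0.0 - 219.15.255.255) does not contain 219.11.211.153
  219.10.0.0/16 (219.10.0.0 - 219.10.255.255) does not contain 219.11.211.153
Longest matching prefix is /13 -> interface Serial0/1.

Serial0/1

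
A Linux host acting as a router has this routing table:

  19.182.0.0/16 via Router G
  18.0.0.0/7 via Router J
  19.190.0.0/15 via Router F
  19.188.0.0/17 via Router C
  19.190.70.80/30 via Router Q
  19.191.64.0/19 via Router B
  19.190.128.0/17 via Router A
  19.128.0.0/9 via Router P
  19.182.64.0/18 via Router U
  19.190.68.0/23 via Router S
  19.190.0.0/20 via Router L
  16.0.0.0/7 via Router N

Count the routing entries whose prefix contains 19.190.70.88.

Prefixes containing 19.190.70.88:
  18.0.0.0/7 (18.0.0.0 - 19.255.255.255)
  19.128.0.0/9 (19.128.0.0 - 19.255.255.255)
  19.190.0.0/15 (19.190.0.0 - 19.191.255.255)
Total matching entries: 3.

3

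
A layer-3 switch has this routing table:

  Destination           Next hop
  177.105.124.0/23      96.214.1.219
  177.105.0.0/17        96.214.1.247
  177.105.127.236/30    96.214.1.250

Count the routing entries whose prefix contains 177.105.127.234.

1

Prefixes containing 177.105.127.234:
  177.105.0.0/17 (177.105.0.0 - 177.105.127.255)
Total matching entries: 1.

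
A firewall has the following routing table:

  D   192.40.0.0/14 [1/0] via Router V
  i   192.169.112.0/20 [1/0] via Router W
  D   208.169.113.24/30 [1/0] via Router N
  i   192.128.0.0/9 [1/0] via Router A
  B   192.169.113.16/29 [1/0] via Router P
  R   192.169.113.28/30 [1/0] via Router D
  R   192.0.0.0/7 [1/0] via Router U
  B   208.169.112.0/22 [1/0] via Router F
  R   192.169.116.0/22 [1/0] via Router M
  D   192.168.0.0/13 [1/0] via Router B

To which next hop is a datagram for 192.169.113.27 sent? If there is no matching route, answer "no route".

Routes whose prefix contains 192.169.113.27:
  192.0.0.0/7 (192.0.0.0 - 193.255.255.255) -> Router U
  192.128.0.0/9 (192.128.0.0 - 192.255.255.255) -> Router A
  192.168.0.0/13 (192.168.0.0 - 192.175.255.255) -> Router B
  192.169.112.0/20 (192.169.112.0 - 192.169.127.255) -> Router W
More-specific entries that do NOT match:
  208.169.113.24/30 (208.169.113.24 - 208.169.113.27) does not contain 192.169.113.27
  192.169.113.28/30 (192.169.113.28 - 192.169.113.31) does not contain 192.169.113.27
  192.169.113.16/29 (192.169.113.16 - 192.169.113.23) does not contain 192.169.113.27
  208.169.112.0/22 (208.169.112.0 - 208.169.115.255) does not contain 192.169.113.27
  192.169.116.0/22 (192.169.116.0 - 192.169.119.255) does not contain 192.169.113.27
Longest matching prefix is /20 -> next hop Router W.

Router W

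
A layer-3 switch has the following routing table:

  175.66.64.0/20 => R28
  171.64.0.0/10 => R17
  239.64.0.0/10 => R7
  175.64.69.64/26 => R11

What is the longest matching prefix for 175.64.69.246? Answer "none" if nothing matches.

none

175.64.69.246 is outside every listed prefix and there is no default route.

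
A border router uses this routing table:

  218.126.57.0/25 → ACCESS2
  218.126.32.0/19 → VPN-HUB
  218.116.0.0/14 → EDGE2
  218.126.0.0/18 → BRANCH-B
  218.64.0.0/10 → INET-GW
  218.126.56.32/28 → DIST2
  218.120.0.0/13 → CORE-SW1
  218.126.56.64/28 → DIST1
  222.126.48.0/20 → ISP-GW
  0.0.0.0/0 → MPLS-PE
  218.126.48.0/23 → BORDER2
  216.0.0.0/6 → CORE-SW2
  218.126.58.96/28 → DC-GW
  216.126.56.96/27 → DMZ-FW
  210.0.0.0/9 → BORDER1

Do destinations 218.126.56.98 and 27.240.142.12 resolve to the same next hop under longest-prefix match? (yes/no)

no

218.126.56.98: longest match 218.126.32.0/19 -> VPN-HUB
27.240.142.12: longest match 0.0.0.0/0 -> MPLS-PE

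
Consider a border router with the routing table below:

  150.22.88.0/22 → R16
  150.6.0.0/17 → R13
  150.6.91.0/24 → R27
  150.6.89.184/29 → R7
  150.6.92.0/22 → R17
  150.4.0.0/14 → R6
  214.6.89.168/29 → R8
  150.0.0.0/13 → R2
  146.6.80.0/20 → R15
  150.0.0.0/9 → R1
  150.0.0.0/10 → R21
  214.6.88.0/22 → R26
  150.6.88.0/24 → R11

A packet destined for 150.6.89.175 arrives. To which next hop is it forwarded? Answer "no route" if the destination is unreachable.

R13

Routes whose prefix contains 150.6.89.175:
  150.0.0.0/9 (150.0.0.0 - 150.127.255.255) -> R1
  150.0.0.0/10 (150.0.0.0 - 150.63.255.255) -> R21
  150.0.0.0/13 (150.0.0.0 - 150.7.255.255) -> R2
  150.4.0.0/14 (150.4.0.0 - 150.7.255.255) -> R6
  150.6.0.0/17 (150.6.0.0 - 150.6.127.255) -> R13
More-specific entries that do NOT match:
  150.6.89.184/29 (150.6.89.184 - 150.6.89.191) does not contain 150.6.89.175
  214.6.89.168/29 (214.6.89.168 - 214.6.89.175) does not contain 150.6.89.175
  150.6.91.0/24 (150.6.91.0 - 150.6.91.255) does not contain 150.6.89.175
  150.6.88.0/24 (150.6.88.0 - 150.6.88.255) does not contain 150.6.89.175
  150.22.88.0/22 (150.22.88.0 - 150.22.91.255) does not contain 150.6.89.175
  150.6.92.0/22 (150.6.92.0 - 150.6.95.255) does not contain 150.6.89.175
  214.6.88.0/22 (214.6.88.0 - 214.6.91.255) does not contain 150.6.89.175
  146.6.80.0/20 (146.6.80.0 - 146.6.95.255) does not contain 150.6.89.175
Longest matching prefix is /17 -> next hop R13.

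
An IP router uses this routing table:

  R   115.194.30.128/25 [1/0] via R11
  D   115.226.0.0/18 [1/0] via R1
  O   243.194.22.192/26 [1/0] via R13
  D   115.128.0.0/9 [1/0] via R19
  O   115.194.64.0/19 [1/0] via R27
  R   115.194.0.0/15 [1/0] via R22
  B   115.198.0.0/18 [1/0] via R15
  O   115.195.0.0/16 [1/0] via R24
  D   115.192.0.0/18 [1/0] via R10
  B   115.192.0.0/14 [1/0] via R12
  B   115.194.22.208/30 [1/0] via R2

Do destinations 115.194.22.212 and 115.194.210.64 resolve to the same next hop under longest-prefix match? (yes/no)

yes

115.194.22.212: longest match 115.194.0.0/15 -> R22
115.194.210.64: longest match 115.194.0.0/15 -> R22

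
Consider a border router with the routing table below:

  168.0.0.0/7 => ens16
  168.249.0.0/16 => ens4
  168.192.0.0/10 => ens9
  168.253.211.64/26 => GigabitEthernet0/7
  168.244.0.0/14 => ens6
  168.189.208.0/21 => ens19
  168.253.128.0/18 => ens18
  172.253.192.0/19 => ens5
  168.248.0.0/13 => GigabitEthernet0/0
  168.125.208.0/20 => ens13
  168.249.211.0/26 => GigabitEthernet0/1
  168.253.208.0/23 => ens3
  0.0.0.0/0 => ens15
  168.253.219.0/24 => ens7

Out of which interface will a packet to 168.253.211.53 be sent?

GigabitEthernet0/0

Routes whose prefix contains 168.253.211.53:
  0.0.0.0/0 (default, matches everything) -> ens15
  168.0.0.0/7 (168.0.0.0 - 169.255.255.255) -> ens16
  168.192.0.0/10 (168.192.0.0 - 168.255.255.255) -> ens9
  168.248.0.0/13 (168.248.0.0 - 168.255.255.255) -> GigabitEthernet0/0
More-specific entries that do NOT match:
  168.253.211.64/26 (168.253.211.64 - 168.253.211.127) does not contain 168.253.211.53
  168.249.211.0/26 (168.249.211.0 - 168.249.211.63) does not contain 168.253.211.53
  168.253.219.0/24 (168.253.219.0 - 168.253.219.255) does not contain 168.253.211.53
  168.253.208.0/23 (168.253.208.0 - 168.253.209.255) does not contain 168.253.211.53
  168.189.208.0/21 (168.189.208.0 - 168.189.215.255) does not contain 168.253.211.53
  168.125.208.0/20 (168.125.208.0 - 168.125.223.255) does not contain 168.253.211.53
  172.253.192.0/19 (172.253.192.0 - 172.253.223.255) does not contain 168.253.211.53
  168.253.128.0/18 (168.253.128.0 - 168.253.191.255) does not contain 168.253.211.53
  168.249.0.0/16 (168.249.0.0 - 168.249.255.255) does not contain 168.253.211.53
  168.244.0.0/14 (168.244.0.0 - 168.247.255.255) does not contain 168.253.211.53
Longest matching prefix is /13 -> interface GigabitEthernet0/0.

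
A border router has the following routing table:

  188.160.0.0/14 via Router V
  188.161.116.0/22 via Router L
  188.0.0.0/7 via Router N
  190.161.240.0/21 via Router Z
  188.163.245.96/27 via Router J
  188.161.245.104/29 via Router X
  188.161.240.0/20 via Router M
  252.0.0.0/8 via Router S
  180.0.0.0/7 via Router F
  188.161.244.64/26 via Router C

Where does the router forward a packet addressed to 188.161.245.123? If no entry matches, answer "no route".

Router M

Routes whose prefix contains 188.161.245.123:
  188.0.0.0/7 (188.0.0.0 - 189.255.255.255) -> Router N
  188.160.0.0/14 (188.160.0.0 - 188.163.255.255) -> Router V
  188.161.240.0/20 (188.161.240.0 - 188.161.255.255) -> Router M
More-specific entries that do NOT match:
  188.161.245.104/29 (188.161.245.104 - 188.161.245.111) does not contain 188.161.245.123
  188.163.245.96/27 (188.163.245.96 - 188.163.245.127) does not contain 188.161.245.123
  188.161.244.64/26 (188.161.244.64 - 188.161.244.127) does not contain 188.161.245.123
  188.161.116.0/22 (188.161.116.0 - 188.161.119.255) does not contain 188.161.245.123
  190.161.240.0/21 (190.161.240.0 - 190.161.247.255) does not contain 188.161.245.123
Longest matching prefix is /20 -> next hop Router M.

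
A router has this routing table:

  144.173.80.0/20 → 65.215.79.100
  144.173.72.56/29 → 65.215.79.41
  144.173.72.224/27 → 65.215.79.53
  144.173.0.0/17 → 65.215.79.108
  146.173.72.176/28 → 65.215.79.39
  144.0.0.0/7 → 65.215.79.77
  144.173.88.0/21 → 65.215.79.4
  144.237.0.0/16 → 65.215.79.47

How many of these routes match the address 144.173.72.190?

Prefixes containing 144.173.72.190:
  144.0.0.0/7 (144.0.0.0 - 145.255.255.255)
  144.173.0.0/17 (144.173.0.0 - 144.173.127.255)
Total matching entries: 2.

2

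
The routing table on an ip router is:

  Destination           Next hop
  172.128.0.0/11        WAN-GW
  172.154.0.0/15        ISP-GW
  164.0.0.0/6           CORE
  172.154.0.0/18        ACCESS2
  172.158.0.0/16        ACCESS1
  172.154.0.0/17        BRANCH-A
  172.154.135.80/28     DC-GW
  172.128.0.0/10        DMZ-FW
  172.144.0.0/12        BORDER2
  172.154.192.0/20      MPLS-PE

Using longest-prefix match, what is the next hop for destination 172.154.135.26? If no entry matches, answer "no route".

ISP-GW

Routes whose prefix contains 172.154.135.26:
  172.128.0.0/10 (172.128.0.0 - 172.191.255.255) -> DMZ-FW
  172.128.0.0/11 (172.128.0.0 - 172.159.255.255) -> WAN-GW
  172.144.0.0/12 (172.144.0.0 - 172.159.255.255) -> BORDER2
  172.154.0.0/15 (172.154.0.0 - 172.155.255.255) -> ISP-GW
More-specific entries that do NOT match:
  172.154.135.80/28 (172.154.135.80 - 172.154.135.95) does not contain 172.154.135.26
  172.154.192.0/20 (172.154.192.0 - 172.154.207.255) does not contain 172.154.135.26
  172.154.0.0/18 (172.154.0.0 - 172.154.63.255) does not contain 172.154.135.26
  172.154.0.0/17 (172.154.0.0 - 172.154.127.255) does not contain 172.154.135.26
  172.158.0.0/16 (172.158.0.0 - 172.158.255.255) does not contain 172.154.135.26
Longest matching prefix is /15 -> next hop ISP-GW.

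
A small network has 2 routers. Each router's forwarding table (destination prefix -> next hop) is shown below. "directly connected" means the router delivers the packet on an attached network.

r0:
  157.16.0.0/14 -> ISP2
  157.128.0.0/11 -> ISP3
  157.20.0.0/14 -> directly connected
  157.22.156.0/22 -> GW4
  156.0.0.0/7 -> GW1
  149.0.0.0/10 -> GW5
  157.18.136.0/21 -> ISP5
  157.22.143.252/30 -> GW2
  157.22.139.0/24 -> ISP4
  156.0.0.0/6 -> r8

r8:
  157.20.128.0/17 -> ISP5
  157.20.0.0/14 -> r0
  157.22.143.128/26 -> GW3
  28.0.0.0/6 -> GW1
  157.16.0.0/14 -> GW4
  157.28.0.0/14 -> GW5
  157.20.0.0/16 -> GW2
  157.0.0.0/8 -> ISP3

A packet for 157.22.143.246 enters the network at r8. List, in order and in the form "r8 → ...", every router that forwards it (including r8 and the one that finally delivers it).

r8 → r0

At r8: longest match for 157.22.143.246 is 157.20.0.0/14 -> r0
At r0: longest match for 157.22.143.246 is 157.20.0.0/14 -> directly connected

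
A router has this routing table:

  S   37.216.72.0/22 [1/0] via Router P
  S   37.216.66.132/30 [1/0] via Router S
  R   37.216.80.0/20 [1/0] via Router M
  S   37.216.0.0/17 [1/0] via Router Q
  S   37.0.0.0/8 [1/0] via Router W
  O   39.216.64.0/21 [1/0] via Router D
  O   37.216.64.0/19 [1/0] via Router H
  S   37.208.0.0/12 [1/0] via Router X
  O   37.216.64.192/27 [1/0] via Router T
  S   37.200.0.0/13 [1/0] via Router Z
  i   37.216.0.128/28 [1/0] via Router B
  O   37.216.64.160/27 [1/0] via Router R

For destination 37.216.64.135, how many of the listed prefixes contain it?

Prefixes containing 37.216.64.135:
  37.0.0.0/8 (37.0.0.0 - 37.255.255.255)
  37.208.0.0/12 (37.208.0.0 - 37.223.255.255)
  37.216.0.0/17 (37.216.0.0 - 37.216.127.255)
  37.216.64.0/19 (37.216.64.0 - 37.216.95.255)
Total matching entries: 4.

4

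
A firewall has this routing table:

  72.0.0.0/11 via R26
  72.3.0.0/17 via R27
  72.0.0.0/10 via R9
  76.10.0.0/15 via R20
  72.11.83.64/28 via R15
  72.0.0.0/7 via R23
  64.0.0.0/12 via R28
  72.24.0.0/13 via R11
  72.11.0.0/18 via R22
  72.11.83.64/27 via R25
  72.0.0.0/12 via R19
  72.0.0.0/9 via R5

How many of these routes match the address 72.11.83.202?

Prefixes containing 72.11.83.202:
  72.0.0.0/7 (72.0.0.0 - 73.255.255.255)
  72.0.0.0/9 (72.0.0.0 - 72.127.255.255)
  72.0.0.0/10 (72.0.0.0 - 72.63.255.255)
  72.0.0.0/11 (72.0.0.0 - 72.31.255.255)
  72.0.0.0/12 (72.0.0.0 - 72.15.255.255)
Total matching entries: 5.

5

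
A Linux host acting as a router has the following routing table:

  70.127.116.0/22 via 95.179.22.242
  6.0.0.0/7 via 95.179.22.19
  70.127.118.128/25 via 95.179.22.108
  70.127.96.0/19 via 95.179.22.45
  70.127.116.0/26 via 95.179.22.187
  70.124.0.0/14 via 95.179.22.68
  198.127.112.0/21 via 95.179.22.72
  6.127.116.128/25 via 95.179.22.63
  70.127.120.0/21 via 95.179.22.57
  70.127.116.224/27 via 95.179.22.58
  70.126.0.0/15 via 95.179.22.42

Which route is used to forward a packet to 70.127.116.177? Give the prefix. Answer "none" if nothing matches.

70.127.116.0/22

Entries matching 70.127.116.177:
  70.124.0.0/14 (70.124.0.0 - 70.127.255.255)
  70.126.0.0/15 (70.126.0.0 - 70.127.255.255)
  70.127.96.0/19 (70.127.96.0 - 70.127.127.255)
  70.127.116.0/22 (70.127.116.0 - 70.127.119.255)
Most specific is 70.127.116.0/22.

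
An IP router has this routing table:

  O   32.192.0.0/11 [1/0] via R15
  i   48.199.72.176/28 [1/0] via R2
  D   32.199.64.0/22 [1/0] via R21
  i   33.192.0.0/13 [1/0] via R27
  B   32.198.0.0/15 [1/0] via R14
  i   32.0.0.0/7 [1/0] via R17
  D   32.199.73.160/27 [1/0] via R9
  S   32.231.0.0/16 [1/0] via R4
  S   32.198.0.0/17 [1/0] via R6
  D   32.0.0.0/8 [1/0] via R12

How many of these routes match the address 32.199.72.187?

Prefixes containing 32.199.72.187:
  32.0.0.0/7 (32.0.0.0 - 33.255.255.255)
  32.0.0.0/8 (32.0.0.0 - 32.255.255.255)
  32.192.0.0/11 (32.192.0.0 - 32.223.255.255)
  32.198.0.0/15 (32.198.0.0 - 32.199.255.255)
Total matching entries: 4.

4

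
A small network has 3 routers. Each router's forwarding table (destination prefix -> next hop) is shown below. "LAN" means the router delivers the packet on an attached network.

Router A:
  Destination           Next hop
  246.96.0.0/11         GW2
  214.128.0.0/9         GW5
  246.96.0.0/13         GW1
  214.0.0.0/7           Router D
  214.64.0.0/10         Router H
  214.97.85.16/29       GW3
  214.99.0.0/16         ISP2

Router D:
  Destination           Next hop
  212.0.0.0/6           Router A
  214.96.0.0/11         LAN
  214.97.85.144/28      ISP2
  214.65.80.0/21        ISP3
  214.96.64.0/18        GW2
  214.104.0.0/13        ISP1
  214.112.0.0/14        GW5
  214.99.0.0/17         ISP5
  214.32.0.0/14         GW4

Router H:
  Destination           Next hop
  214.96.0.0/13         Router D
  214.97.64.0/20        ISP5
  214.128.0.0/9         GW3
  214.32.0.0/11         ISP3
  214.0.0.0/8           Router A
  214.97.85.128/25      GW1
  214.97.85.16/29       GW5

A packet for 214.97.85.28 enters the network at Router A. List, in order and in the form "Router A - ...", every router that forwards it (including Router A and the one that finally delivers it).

Router A - Router H - Router D

At Router A: longest match for 214.97.85.28 is 214.64.0.0/10 -> Router H
At Router H: longest match for 214.97.85.28 is 214.96.0.0/13 -> Router D
At Router D: longest match for 214.97.85.28 is 214.96.0.0/11 -> LAN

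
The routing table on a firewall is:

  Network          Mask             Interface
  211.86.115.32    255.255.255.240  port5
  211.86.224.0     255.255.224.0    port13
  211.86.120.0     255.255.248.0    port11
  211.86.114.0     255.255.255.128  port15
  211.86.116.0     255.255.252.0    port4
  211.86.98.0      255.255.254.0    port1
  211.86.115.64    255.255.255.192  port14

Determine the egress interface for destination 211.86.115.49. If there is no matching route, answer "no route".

No entry's prefix contains 211.86.115.49; there is no default route.

no route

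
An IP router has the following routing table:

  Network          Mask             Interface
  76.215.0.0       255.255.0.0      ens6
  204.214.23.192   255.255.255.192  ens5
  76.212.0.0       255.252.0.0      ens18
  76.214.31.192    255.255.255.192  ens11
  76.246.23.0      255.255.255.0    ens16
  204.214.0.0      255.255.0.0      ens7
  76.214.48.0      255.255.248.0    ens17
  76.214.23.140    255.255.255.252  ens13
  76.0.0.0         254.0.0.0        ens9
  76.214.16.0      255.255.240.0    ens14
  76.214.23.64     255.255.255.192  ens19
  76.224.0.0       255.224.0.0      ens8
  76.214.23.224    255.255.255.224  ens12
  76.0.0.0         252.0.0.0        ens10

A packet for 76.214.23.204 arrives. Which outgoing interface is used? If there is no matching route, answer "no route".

Routes whose prefix contains 76.214.23.204:
  76.0.0.0/6 (76.0.0.0 - 79.255.255.255) -> ens10
  76.0.0.0/7 (76.0.0.0 - 77.255.255.255) -> ens9
  76.212.0.0/14 (76.212.0.0 - 76.215.255.255) -> ens18
  76.214.16.0/20 (76.214.16.0 - 76.214.31.255) -> ens14
More-specific entries that do NOT match:
  76.214.23.140/30 (76.214.23.140 - 76.214.23.143) does not contain 76.214.23.204
  76.214.23.224/27 (76.214.23.224 - 76.214.23.255) does not contain 76.214.23.204
  204.214.23.192/26 (204.214.23.192 - 204.214.23.255) does not contain 76.214.23.204
  76.214.31.192/26 (76.214.31.192 - 76.214.31.255) does not contain 76.214.23.204
  76.214.23.64/26 (76.214.23.64 - 76.214.23.127) does not contain 76.214.23.204
  76.246.23.0/24 (76.246.23.0 - 76.246.23.255) does not contain 76.214.23.204
  76.214.48.0/21 (76.214.48.0 - 76.214.55.255) does not contain 76.214.23.204
Longest matching prefix is /20 -> interface ens14.

ens14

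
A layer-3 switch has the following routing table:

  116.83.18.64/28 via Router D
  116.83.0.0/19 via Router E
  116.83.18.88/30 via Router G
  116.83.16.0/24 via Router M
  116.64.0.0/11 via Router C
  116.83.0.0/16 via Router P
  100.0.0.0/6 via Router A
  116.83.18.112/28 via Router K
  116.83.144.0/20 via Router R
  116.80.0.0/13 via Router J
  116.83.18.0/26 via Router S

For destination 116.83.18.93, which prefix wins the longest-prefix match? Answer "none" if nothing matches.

116.83.0.0/19

Entries matching 116.83.18.93:
  116.64.0.0/11 (116.64.0.0 - 116.95.255.255)
  116.80.0.0/13 (116.80.0.0 - 116.87.255.255)
  116.83.0.0/16 (116.83.0.0 - 116.83.255.255)
  116.83.0.0/19 (116.83.0.0 - 116.83.31.255)
Most specific is 116.83.0.0/19.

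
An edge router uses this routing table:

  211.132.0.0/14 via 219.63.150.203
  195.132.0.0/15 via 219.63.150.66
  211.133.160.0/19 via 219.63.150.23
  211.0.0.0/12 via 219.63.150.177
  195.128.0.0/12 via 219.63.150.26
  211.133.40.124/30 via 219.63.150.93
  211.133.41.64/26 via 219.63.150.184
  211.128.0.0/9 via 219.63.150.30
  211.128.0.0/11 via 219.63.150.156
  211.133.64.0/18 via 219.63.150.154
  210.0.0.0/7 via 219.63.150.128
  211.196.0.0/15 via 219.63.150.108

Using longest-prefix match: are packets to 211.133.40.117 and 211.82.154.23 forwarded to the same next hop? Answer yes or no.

211.133.40.117: longest match 211.132.0.0/14 -> 219.63.150.203
211.82.154.23: longest match 210.0.0.0/7 -> 219.63.150.128

no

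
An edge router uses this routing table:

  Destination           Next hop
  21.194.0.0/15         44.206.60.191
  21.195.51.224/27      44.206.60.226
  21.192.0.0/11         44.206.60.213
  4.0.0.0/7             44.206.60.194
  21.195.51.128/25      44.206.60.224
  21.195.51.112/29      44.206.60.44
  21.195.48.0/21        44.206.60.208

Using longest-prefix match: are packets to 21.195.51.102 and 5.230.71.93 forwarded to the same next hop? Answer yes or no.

no

21.195.51.102: longest match 21.195.48.0/21 -> 44.206.60.208
5.230.71.93: longest match 4.0.0.0/7 -> 44.206.60.194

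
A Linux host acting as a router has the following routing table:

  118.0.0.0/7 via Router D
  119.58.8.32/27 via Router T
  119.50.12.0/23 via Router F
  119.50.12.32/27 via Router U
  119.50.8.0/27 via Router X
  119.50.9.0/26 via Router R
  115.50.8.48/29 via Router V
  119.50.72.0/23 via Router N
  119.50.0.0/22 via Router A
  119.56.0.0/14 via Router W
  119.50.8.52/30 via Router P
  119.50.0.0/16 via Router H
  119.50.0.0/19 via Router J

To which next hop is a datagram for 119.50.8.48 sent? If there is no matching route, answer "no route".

Routes whose prefix contains 119.50.8.48:
  118.0.0.0/7 (118.0.0.0 - 119.255.255.255) -> Router D
  119.50.0.0/16 (119.50.0.0 - 119.50.255.255) -> Router H
  119.50.0.0/19 (119.50.0.0 - 119.50.31.255) -> Router J
More-specific entries that do NOT match:
  119.50.8.52/30 (119.50.8.52 - 119.50.8.55) does not contain 119.50.8.48
  115.50.8.48/29 (115.50.8.48 - 115.50.8.55) does not contain 119.50.8.48
  119.58.8.32/27 (119.58.8.32 - 119.58.8.63) does not contain 119.50.8.48
  119.50.12.32/27 (119.50.12.32 - 119.50.12.63) does not contain 119.50.8.48
  119.50.8.0/27 (119.50.8.0 - 119.50.8.31) does not contain 119.50.8.48
  119.50.9.0/26 (119.50.9.0 - 119.50.9.63) does not contain 119.50.8.48
  119.50.12.0/23 (119.50.12.0 - 119.50.13.255) does not contain 119.50.8.48
  119.50.72.0/23 (119.50.72.0 - 119.50.73.255) does not contain 119.50.8.48
  119.50.0.0/22 (119.50.0.0 - 119.50.3.255) does not contain 119.50.8.48
Longest matching prefix is /19 -> next hop Router J.

Router J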